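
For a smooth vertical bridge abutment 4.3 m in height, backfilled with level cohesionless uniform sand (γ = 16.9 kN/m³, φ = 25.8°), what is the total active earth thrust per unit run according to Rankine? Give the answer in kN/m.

K_a = tan²(45° − φ/2) = 0.3935.
P_a = ½ K_a γ H² = 0.5 × 0.3935 × 16.9 × 4.3² = 61.48 kN/m.

61.5 kN/m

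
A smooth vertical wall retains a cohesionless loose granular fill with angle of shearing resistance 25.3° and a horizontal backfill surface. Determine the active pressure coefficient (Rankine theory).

K_a = tan²(45° − φ/2) = tan²(32.35°) = 0.4012.

0.401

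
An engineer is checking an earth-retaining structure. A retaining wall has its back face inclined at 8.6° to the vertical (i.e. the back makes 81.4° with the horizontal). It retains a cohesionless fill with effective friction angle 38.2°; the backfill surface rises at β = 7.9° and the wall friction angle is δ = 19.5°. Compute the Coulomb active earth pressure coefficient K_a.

0.305

K_a = sin²(α+φ) / [sin²α · sin(α−δ) · (1 + √{sin(φ+δ)sin(φ−β) / (sin(α−δ)sin(α+β))})²].
With α = 81.4°, φ = 38.2°, δ = 19.5°, β = 7.9°: K_a = 0.3050.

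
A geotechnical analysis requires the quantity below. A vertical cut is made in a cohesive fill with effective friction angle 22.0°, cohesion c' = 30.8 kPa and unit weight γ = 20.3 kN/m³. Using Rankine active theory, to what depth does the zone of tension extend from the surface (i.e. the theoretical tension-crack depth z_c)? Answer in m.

K_a = tan²(45° − 22.0°/2) = 0.4550; √K_a = 0.6745.
The active pressure is zero where K_a γ z = 2c√K_a, so z_c = 2c/(γ√K_a) = 2×30.8/(20.3×0.6745) = 4.499 m.

4.50 m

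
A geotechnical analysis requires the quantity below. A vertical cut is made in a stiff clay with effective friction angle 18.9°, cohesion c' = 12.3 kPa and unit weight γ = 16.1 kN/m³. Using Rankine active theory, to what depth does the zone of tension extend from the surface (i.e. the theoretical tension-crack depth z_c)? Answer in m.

K_a = tan²(45° − 18.9°/2) = 0.5107; √K_a = 0.7146.
The active pressure is zero where K_a γ z = 2c√K_a, so z_c = 2c/(γ√K_a) = 2×12.3/(16.1×0.7146) = 2.138 m.

2.14 m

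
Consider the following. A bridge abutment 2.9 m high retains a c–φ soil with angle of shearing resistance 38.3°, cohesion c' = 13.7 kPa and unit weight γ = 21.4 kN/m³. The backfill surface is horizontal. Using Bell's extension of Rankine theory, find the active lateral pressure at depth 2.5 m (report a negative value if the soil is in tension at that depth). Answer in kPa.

K_a = (1 − sin φ)/(1 + sin φ) = 0.2347.
σ_a = K_a γ z − 2c√K_a = 0.2347×21.4×2.5 − 2×13.7×0.4845 = -0.7168 kPa.

-0.717 kPa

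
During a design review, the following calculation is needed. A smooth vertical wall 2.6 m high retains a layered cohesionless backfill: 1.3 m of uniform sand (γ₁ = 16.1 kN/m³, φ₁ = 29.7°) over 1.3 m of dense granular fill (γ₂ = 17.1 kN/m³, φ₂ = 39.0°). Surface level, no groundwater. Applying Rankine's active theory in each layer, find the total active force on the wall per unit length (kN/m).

14.1 kN/m

K_a1 = tan²(45°−29.7°/2) = 0.3374; K_a2 = tan²(45°−39.0°/2) = 0.2275.
Layer 1: σ at base = K_a1 γ₁ h₁ = 7.061 kPa; P₁ = ½×7.061×1.3 = 4.590.
Layer 2: σ_v at top = γ₁h₁ = 20.93; σ_h top = K_a2×20.93 = 4.762; σ_h base = K_a2×(20.93+17.1×1.3) = 9.819.
P₂ = ½(4.762+9.819)×1.3 = 9.478. Total P_a = 4.590+9.478 = 14.07 kN/m.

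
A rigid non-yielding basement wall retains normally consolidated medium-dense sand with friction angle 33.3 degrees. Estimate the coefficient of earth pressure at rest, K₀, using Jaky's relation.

0.451

K₀ = 1 − sin φ' = 1 − sin 33.3° = 0.4510.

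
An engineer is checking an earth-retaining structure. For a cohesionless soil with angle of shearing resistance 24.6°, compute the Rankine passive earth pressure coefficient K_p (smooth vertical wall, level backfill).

2.43

K_p = (1 + sin φ)/(1 − sin φ) = tan²(45° + 24.6°/2) = 2.426.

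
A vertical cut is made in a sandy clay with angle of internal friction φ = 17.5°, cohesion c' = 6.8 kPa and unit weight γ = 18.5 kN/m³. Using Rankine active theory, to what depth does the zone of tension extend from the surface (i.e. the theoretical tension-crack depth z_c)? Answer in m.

K_a = tan²(45° − 17.5°/2) = 0.5376; √K_a = 0.7332.
The active pressure is zero where K_a γ z = 2c√K_a, so z_c = 2c/(γ√K_a) = 2×6.8/(18.5×0.7332) = 1.003 m.

1.00 m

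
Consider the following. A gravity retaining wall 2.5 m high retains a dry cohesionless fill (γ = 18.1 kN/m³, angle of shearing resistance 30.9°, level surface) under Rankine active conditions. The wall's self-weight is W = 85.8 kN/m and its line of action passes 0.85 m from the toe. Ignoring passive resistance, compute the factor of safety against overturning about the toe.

4.81

K_a = tan²(45° − 30.9°/2) = 0.3214.
P_a = ½K_aγH² = 0.5×0.3214×18.1×2.5² = 18.18 kN/m, acting at H/3 = 0.8333 m above the base.
Overturning moment M_o = P_a × H/3 = 18.18 × 0.8333 = 15.15.
Resisting moment M_r = W × 0.85 = 85.8 × 0.85 = 72.93.
FS_overturning = M_r/M_o = 72.93/15.15 = 4.814.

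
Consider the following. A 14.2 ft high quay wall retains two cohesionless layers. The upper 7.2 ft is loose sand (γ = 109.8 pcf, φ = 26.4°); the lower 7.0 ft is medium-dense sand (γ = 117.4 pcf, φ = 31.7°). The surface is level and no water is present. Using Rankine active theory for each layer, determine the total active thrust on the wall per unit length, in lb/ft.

K_a1 = tan²(45°−26.4°/2) = 0.3844; K_a2 = tan²(45°−31.7°/2) = 0.3111.
Layer 1: σ at base = K_a1 γ₁ h₁ = 303.9 psf; P₁ = ½×303.9×7.2 = 1094.
Layer 2: σ_v at top = γ₁h₁ = 790.6; σ_h top = K_a2×790.6 = 245.9; σ_h base = K_a2×(790.6+117.4×7.0) = 501.6.
P₂ = ½(245.9+501.6)×7.0 = 2616. Total P_a = 1094+2616 = 3710 lb/ft.

3710 lb/ft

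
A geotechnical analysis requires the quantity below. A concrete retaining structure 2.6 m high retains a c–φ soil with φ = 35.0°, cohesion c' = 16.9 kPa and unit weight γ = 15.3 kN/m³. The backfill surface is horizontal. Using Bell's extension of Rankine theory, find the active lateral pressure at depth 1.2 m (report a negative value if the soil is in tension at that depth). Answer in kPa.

-12.6 kPa

K_a = (1 − sin φ)/(1 + sin φ) = 0.2710.
σ_a = K_a γ z − 2c√K_a = 0.2710×15.3×1.2 − 2×16.9×0.5206 = -12.62 kPa.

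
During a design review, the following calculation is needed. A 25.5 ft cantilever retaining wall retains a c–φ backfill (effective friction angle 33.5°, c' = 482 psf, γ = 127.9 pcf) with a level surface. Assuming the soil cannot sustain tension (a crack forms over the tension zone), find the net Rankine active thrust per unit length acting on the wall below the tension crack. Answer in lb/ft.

2430 lb/ft

K_a = 0.2887; √K_a = 0.5373.
Tension-crack depth z_c = 2c/(γ√K_a) = 2×482/(127.9×0.5373) = 14.03 ft.
σ_a at base = K_a γ H − 2c√K_a = 0.2887×127.9×25.5 − 2×482×0.5373 = 423.6 psf.
P_a = ½ × 423.6 × (H − z_c) = 0.5×423.6×11.47 = 2430 lb/ft.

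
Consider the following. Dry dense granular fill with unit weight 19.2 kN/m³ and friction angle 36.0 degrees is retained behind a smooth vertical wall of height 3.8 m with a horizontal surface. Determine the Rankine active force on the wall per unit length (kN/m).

36.0 kN/m

K_a = tan²(45° − φ/2) = 0.2596.
P_a = ½ K_a γ H² = 0.5 × 0.2596 × 19.2 × 3.8² = 35.99 kN/m.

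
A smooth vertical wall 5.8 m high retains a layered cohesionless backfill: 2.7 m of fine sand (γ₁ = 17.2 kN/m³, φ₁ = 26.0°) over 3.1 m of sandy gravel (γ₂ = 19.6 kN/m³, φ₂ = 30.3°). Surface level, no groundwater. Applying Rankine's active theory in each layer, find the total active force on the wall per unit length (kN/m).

103 kN/m

K_a1 = tan²(45°−26.0°/2) = 0.3905; K_a2 = tan²(45°−30.3°/2) = 0.3293.
Layer 1: σ at base = K_a1 γ₁ h₁ = 18.13 kPa; P₁ = ½×18.13×2.7 = 24.48.
Layer 2: σ_v at top = γ₁h₁ = 46.44; σ_h top = K_a2×46.44 = 15.29; σ_h base = K_a2×(46.44+19.6×3.1) = 35.30.
P₂ = ½(15.29+35.30)×3.1 = 78.43. Total P_a = 24.48+78.43 = 102.9 kN/m.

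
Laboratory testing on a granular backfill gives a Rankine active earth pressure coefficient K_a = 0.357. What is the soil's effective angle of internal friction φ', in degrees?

28.3°

K_a = tan²(45° − φ/2) ⇒ 45° − φ/2 = arctan(√0.357) = 30.86°.
φ = 2(45° − 30.86°) = 28.28°.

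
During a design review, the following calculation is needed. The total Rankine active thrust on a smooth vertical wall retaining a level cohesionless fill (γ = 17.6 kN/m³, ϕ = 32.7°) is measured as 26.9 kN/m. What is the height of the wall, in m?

K_a = 0.2985. P_a = ½ K_a γ H² ⇒ H = √(2P_a/(K_a γ)).
H = √(2×26.9/(0.2985×17.6)) = 3.200 m.

3.20 m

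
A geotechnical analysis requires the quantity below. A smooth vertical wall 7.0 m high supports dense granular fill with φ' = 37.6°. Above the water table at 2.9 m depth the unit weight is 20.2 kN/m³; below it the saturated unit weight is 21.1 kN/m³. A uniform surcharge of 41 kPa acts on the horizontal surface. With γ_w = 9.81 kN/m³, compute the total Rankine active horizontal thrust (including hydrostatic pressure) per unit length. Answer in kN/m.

254 kN/m

K_a = tan²(45° − φ/2) = 0.2421.
γ' = 21.1 − 9.81 = 11.29 kN/m³. h₂ = H − d_w = 4.1 m.
σ'_h: at surface K_a·q = 9.927; at WT K_a(q+γd_w) = 24.11; at base K_a(q+γd_w+γ'h₂) = 35.32 kPa.
P₁ = ½(9.927+24.11)×2.9 = 49.35; P₂ = ½(24.11+35.32)×4.1 = 121.8; P_w = ½γ_w h₂² = 82.45.
Total = 49.35+121.8+82.45 = 253.6 kN/m.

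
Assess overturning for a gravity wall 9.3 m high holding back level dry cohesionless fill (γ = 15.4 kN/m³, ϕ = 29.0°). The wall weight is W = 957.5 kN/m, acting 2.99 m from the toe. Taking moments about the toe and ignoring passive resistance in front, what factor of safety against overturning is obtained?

K_a = tan²(45° − 29.0°/2) = 0.3470.
P_a = ½K_aγH² = 0.5×0.3470×15.4×9.3² = 231.1 kN/m, acting at H/3 = 3.100 m above the base.
Overturning moment M_o = P_a × H/3 = 231.1 × 3.100 = 716.3.
Resisting moment M_r = W × 2.99 = 957.5 × 2.99 = 2863.
FS_overturning = M_r/M_o = 2863/716.3 = 3.997.

4.00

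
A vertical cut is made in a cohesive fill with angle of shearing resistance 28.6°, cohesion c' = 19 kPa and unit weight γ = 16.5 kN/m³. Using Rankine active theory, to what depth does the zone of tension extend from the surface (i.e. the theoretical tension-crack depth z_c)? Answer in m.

3.88 m

K_a = tan²(45° − 28.6°/2) = 0.3525; √K_a = 0.5938.
The active pressure is zero where K_a γ z = 2c√K_a, so z_c = 2c/(γ√K_a) = 2×19/(16.5×0.5938) = 3.879 m.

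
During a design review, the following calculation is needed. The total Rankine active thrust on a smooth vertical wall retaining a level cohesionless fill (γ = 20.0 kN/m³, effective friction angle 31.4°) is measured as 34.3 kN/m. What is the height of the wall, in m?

K_a = 0.3149. P_a = ½ K_a γ H² ⇒ H = √(2P_a/(K_a γ)).
H = √(2×34.3/(0.3149×20.0)) = 3.300 m.

3.30 m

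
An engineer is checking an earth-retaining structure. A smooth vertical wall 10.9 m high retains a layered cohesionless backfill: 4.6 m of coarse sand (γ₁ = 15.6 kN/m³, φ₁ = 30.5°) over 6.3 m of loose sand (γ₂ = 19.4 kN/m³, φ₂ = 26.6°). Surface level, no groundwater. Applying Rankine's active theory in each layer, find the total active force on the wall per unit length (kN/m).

K_a1 = tan²(45°−30.5°/2) = 0.3267; K_a2 = tan²(45°−26.6°/2) = 0.3814.
Layer 1: σ at base = K_a1 γ₁ h₁ = 23.44 kPa; P₁ = ½×23.44×4.6 = 53.92.
Layer 2: σ_v at top = γ₁h₁ = 71.76; σ_h top = K_a2×71.76 = 27.37; σ_h base = K_a2×(71.76+19.4×6.3) = 73.99.
P₂ = ½(27.37+73.99)×6.3 = 319.3. Total P_a = 53.92+319.3 = 373.2 kN/m.

373 kN/m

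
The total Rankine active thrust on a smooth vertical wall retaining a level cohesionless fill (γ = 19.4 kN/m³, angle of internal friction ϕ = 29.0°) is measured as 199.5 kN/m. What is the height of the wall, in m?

K_a = 0.3470. P_a = ½ K_a γ H² ⇒ H = √(2P_a/(K_a γ)).
H = √(2×199.5/(0.3470×19.4)) = 7.699 m.

7.70 m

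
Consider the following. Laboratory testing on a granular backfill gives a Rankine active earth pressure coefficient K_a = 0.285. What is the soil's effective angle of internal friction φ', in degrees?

33.8°

K_a = tan²(45° − φ/2) ⇒ 45° − φ/2 = arctan(√0.285) = 28.10°.
φ = 2(45° − 28.10°) = 33.81°.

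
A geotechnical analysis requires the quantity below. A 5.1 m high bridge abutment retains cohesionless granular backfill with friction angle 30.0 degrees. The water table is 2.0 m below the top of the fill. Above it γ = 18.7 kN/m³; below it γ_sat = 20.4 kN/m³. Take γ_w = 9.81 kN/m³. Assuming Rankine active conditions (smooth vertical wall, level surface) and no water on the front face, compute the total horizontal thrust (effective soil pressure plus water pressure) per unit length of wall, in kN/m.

115 kN/m

K_a = tan²(45° − φ/2) = 0.3333.
γ' = 20.4 − 9.81 = 10.59 kN/m³. Depth below WT = 3.1 m.
σ'_h at WT = K_a γ d_w = 12.47 kPa; at base = 12.47 + K_a γ' × 3.1 = 23.41 kPa.
P₁ (0–2.0 m) = ½×12.47×2.0 = 12.47. P₂ (2.0–5.1 m) = ½(12.47+23.41)×3.1 = 55.61.
P_w = ½ γ_w h₂² = 0.5×9.81×3.1² = 47.14. Total = 12.47+55.61+47.14 = 115.2 kN/m.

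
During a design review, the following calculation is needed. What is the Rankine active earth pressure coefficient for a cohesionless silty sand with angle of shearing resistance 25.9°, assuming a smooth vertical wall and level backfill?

0.392

K_a = (1 − sin φ)/(1 + sin φ) = (1 − sin 25.9°)/(1 + sin 25.9°) = 0.3920.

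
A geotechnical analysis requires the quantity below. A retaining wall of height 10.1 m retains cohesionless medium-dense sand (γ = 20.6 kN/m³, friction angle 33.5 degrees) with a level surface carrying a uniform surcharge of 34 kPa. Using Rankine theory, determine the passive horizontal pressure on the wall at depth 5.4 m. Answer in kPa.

503 kPa

K_p = (1 + sin φ)/(1 − sin φ) = 3.464.
σ_v = γz + q = 20.6 × 5.4 + 34 = 145.2 kPa.
σ_h = K_p σ_v = 3.464 × 145.2 = 503.1 kPa.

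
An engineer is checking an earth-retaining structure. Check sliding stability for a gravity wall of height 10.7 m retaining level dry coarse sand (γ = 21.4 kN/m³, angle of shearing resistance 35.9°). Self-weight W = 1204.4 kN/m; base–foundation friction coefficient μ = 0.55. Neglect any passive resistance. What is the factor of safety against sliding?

K_a = tan²(45° − 35.9°/2) = 0.2607.
P_a = ½K_aγH² = 0.5×0.2607×21.4×10.7² = 319.4 kN/m, acting at H/3 = 3.567 m above the base.
FS_sliding = μW / P_a = 0.55×1204.4 / 319.4 = 2.074.

2.07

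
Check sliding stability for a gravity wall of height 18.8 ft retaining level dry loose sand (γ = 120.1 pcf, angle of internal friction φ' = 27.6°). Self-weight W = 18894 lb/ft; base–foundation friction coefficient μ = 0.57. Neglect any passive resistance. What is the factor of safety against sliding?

K_a = tan²(45° − 27.6°/2) = 0.3668.
P_a = ½K_aγH² = 0.5×0.3668×120.1×18.8² = 7785 lb/ft, acting at H/3 = 6.267 ft above the base.
FS_sliding = μW / P_a = 0.57×18894 / 7785 = 1.383.

1.38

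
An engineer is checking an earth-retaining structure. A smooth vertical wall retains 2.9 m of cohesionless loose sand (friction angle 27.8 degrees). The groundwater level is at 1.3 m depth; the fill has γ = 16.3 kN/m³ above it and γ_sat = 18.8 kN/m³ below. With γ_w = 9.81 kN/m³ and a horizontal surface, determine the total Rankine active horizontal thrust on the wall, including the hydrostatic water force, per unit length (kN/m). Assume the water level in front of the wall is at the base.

K_a = tan²(45° − φ/2) = 0.3639.
γ' = 18.8 − 9.81 = 8.990 kN/m³. Depth below WT = 1.6 m.
σ'_h at WT = K_a γ d_w = 7.711 kPa; at base = 7.711 + K_a γ' × 1.6 = 12.95 kPa.
P₁ (0–1.3 m) = ½×7.711×1.3 = 5.012. P₂ (1.3–2.9 m) = ½(7.711+12.95)×1.6 = 16.52.
P_w = ½ γ_w h₂² = 0.5×9.81×1.6² = 12.56. Total = 5.012+16.52+12.56 = 34.09 kN/m.

34.1 kN/m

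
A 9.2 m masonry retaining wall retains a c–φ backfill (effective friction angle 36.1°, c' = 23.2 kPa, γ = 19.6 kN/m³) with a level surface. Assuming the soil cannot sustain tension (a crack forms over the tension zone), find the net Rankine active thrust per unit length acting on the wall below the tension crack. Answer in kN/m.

52.3 kN/m

K_a = 0.2585; √K_a = 0.5084.
Tension-crack depth z_c = 2c/(γ√K_a) = 2×23.2/(19.6×0.5084) = 4.656 m.
σ_a at base = K_a γ H − 2c√K_a = 0.2585×19.6×9.2 − 2×23.2×0.5084 = 23.02 kPa.
P_a = ½ × 23.02 × (H − z_c) = 0.5×23.02×4.544 = 52.30 kN/m.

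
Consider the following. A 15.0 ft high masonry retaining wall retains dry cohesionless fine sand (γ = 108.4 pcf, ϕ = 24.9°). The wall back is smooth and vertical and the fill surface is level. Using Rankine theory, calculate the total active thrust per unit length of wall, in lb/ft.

K_a = tan²(45° − φ/2) = 0.4074.
P_a = ½ K_a γ H² = 0.5 × 0.4074 × 108.4 × 15.0² = 4969 lb/ft.

4970 lb/ft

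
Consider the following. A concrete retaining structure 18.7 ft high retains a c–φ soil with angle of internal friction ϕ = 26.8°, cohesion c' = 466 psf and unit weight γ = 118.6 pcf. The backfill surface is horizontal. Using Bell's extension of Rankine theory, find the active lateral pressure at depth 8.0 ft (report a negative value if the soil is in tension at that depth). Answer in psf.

K_a = (1 − sin φ)/(1 + sin φ) = 0.3785.
σ_a = K_a γ z − 2c√K_a = 0.3785×118.6×8.0 − 2×466×0.6152 = -214.3 psf.

-214 psf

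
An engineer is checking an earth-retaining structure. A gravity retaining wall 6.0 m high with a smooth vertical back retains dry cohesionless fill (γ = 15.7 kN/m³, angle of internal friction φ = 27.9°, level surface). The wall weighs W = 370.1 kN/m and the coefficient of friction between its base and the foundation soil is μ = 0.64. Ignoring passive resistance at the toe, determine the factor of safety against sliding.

K_a = tan²(45° − 27.9°/2) = 0.3625.
P_a = ½K_aγH² = 0.5×0.3625×15.7×6.0² = 102.4 kN/m, acting at H/3 = 2.000 m above the base.
FS_sliding = μW / P_a = 0.64×370.1 / 102.4 = 2.312.

2.31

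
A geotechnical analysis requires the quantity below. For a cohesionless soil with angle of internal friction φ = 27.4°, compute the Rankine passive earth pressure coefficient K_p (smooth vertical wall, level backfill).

K_p = (1 + sin φ)/(1 − sin φ) = tan²(45° + 27.4°/2) = 2.705.

2.71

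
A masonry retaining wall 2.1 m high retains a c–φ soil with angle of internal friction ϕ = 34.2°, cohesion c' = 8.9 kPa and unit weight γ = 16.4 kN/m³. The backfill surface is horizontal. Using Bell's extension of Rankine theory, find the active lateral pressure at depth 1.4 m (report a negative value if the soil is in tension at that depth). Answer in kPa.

K_a = (1 − sin φ)/(1 + sin φ) = 0.2803.
σ_a = K_a γ z − 2c√K_a = 0.2803×16.4×1.4 − 2×8.9×0.5295 = -2.988 kPa.

-2.99 kPa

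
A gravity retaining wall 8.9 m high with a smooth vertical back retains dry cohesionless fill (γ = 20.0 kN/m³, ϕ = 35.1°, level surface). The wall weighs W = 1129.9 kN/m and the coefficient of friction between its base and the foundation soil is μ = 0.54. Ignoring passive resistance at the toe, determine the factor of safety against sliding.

K_a = tan²(45° − 35.1°/2) = 0.2698.
P_a = ½K_aγH² = 0.5×0.2698×20.0×8.9² = 213.7 kN/m, acting at H/3 = 2.967 m above the base.
FS_sliding = μW / P_a = 0.54×1129.9 / 213.7 = 2.855.

2.85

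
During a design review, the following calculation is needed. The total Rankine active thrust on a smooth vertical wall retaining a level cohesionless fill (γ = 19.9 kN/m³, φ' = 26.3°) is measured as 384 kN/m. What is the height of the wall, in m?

K_a = 0.3859. P_a = ½ K_a γ H² ⇒ H = √(2P_a/(K_a γ)).
H = √(2×384/(0.3859×19.9)) = 10.000 m.

10.00 m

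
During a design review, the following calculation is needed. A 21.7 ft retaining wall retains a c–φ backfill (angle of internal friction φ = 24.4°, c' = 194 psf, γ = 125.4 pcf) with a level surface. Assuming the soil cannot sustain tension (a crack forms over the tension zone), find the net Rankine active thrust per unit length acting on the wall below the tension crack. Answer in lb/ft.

7440 lb/ft

K_a = 0.4153; √K_a = 0.6445.
Tension-crack depth z_c = 2c/(γ√K_a) = 2×194/(125.4×0.6445) = 4.801 ft.
σ_a at base = K_a γ H − 2c√K_a = 0.4153×125.4×21.7 − 2×194×0.6445 = 880.1 psf.
P_a = ½ × 880.1 × (H − z_c) = 0.5×880.1×16.90 = 7437 lb/ft.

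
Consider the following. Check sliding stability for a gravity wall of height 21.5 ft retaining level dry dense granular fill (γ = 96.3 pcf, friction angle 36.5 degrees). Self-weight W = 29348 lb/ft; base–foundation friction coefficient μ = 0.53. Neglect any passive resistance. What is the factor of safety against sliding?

2.75

K_a = tan²(45° − 36.5°/2) = 0.2541.
P_a = ½K_aγH² = 0.5×0.2541×96.3×21.5² = 5655 lb/ft, acting at H/3 = 7.167 ft above the base.
FS_sliding = μW / P_a = 0.53×29348 / 5655 = 2.751.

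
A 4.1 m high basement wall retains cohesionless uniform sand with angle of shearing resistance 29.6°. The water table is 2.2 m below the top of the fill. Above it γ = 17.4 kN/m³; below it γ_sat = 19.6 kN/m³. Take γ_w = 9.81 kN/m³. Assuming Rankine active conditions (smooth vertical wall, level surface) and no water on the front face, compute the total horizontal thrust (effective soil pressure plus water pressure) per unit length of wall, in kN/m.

62.6 kN/m

K_a = tan²(45° − φ/2) = 0.3387.
γ' = 19.6 − 9.81 = 9.790 kN/m³. Depth below WT = 1.9 m.
σ'_h at WT = K_a γ d_w = 12.97 kPa; at base = 12.97 + K_a γ' × 1.9 = 19.27 kPa.
P₁ (0–2.2 m) = ½×12.97×2.2 = 14.26. P₂ (2.2–4.1 m) = ½(12.97+19.27)×1.9 = 30.62.
P_w = ½ γ_w h₂² = 0.5×9.81×1.9² = 17.71. Total = 14.26+30.62+17.71 = 62.59 kN/m.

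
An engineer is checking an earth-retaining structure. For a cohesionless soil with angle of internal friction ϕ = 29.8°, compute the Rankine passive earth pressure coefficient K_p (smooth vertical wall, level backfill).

K_p = (1 + sin φ)/(1 − sin φ) = tan²(45° + 29.8°/2) = 2.976.

2.98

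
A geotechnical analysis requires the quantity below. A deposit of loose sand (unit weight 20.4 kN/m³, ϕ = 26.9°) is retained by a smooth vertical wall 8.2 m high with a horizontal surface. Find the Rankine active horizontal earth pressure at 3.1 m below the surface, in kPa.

K_a = (1 − sin φ)/(1 + sin φ) = 0.3770.
σ_h = K_a γ z = 0.3770 × 20.4 × 3.1 = 23.84 kPa.

23.8 kPa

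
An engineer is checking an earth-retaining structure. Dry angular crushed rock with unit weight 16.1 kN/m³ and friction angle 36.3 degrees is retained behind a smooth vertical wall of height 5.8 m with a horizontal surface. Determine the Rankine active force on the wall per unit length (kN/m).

69.4 kN/m

K_a = tan²(45° − φ/2) = 0.2563.
P_a = ½ K_a γ H² = 0.5 × 0.2563 × 16.1 × 5.8² = 69.40 kN/m.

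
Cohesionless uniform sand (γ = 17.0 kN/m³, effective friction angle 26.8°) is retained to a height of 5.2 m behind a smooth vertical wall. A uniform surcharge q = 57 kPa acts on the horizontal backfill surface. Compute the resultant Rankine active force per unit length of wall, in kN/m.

199 kN/m

K_a = tan²(45° − φ/2) = 0.3785.
Soil triangle: ½ K_a γ H² = 0.5×0.3785×17.0×5.2² = 86.99 kN/m.
Surcharge rectangle: K_a q H = 0.3785×57×5.2 = 112.2 kN/m.
Total = 86.99 + 112.2 = 199.2 kN/m.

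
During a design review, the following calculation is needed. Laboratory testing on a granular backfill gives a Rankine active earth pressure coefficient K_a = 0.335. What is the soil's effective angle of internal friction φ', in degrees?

29.9°

K_a = tan²(45° − φ/2) ⇒ 45° − φ/2 = arctan(√0.335) = 30.06°.
φ = 2(45° − 30.06°) = 29.88°.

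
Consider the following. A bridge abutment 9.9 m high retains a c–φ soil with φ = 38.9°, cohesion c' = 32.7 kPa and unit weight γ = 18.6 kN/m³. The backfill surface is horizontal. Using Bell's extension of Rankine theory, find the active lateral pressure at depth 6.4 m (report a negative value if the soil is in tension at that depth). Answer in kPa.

K_a = (1 − sin φ)/(1 + sin φ) = 0.2285.
σ_a = K_a γ z − 2c√K_a = 0.2285×18.6×6.4 − 2×32.7×0.4780 = -4.060 kPa.

-4.06 kPa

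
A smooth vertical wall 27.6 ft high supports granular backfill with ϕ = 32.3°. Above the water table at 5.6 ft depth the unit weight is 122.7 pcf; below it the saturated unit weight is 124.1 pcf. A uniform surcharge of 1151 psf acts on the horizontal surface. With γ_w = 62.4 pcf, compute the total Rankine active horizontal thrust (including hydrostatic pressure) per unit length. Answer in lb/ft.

K_a = tan²(45° − φ/2) = 0.3035.
γ' = 124.1 − 62.4 = 61.70 pcf. h₂ = H − d_w = 22.0 ft.
σ'_h: at surface K_a·q = 349.3; at WT K_a(q+γd_w) = 557.8; at base K_a(q+γd_w+γ'h₂) = 969.8 psf.
P₁ = ½(349.3+557.8)×5.6 = 2540; P₂ = ½(557.8+969.8)×22.0 = 16800; P_w = ½γ_w h₂² = 15100.
Total = 2540+16800+15100 = 34440 lb/ft.

34400 lb/ft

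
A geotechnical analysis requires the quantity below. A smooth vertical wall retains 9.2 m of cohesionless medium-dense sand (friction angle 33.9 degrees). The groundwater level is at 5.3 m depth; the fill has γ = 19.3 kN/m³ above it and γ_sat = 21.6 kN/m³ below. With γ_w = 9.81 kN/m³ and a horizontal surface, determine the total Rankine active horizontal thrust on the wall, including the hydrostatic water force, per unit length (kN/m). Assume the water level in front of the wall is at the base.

K_a = tan²(45° − φ/2) = 0.2839.
γ' = 21.6 − 9.81 = 11.79 kN/m³. Depth below WT = 3.9 m.
σ'_h at WT = K_a γ d_w = 29.04 kPa; at base = 29.04 + K_a γ' × 3.9 = 42.10 kPa.
P₁ (0–5.3 m) = ½×29.04×5.3 = 76.96. P₂ (5.3–9.2 m) = ½(29.04+42.10)×3.9 = 138.7.
P_w = ½ γ_w h₂² = 0.5×9.81×3.9² = 74.61. Total = 76.96+138.7+74.61 = 290.3 kN/m.

290 kN/m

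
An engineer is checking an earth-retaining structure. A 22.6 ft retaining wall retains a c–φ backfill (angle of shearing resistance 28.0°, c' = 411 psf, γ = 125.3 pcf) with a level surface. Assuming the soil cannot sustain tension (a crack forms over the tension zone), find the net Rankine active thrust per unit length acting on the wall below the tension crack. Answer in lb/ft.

3090 lb/ft

K_a = 0.3610; √K_a = 0.6009.
Tension-crack depth z_c = 2c/(γ√K_a) = 2×411/(125.3×0.6009) = 10.92 ft.
σ_a at base = K_a γ H − 2c√K_a = 0.3610×125.3×22.6 − 2×411×0.6009 = 528.5 psf.
P_a = ½ × 528.5 × (H − z_c) = 0.5×528.5×11.68 = 3087 lb/ft.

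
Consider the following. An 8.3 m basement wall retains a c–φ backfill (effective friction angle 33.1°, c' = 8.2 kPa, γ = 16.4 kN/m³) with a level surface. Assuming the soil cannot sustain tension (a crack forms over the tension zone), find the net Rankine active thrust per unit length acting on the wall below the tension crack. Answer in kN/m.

K_a = 0.2936; √K_a = 0.5418.
Tension-crack depth z_c = 2c/(γ√K_a) = 2×8.2/(16.4×0.5418) = 1.846 m.
σ_a at base = K_a γ H − 2c√K_a = 0.2936×16.4×8.3 − 2×8.2×0.5418 = 31.08 kPa.
P_a = ½ × 31.08 × (H − z_c) = 0.5×31.08×6.454 = 100.3 kN/m.

100 kN/m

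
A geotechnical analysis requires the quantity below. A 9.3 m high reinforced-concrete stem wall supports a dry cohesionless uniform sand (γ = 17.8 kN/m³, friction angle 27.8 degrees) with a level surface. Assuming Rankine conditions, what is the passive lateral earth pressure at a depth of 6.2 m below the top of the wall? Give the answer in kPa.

K_p = (1 + sin φ)/(1 − sin φ) = 2.748.
σ_h = K_p γ z = 2.748 × 17.8 × 6.2 = 303.3 kPa.

303 kPa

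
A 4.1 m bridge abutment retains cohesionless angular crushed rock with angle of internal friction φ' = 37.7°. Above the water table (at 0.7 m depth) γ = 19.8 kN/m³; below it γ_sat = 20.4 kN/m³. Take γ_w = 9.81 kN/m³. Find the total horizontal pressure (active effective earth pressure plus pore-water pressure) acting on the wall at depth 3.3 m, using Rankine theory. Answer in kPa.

35.5 kPa

K_a = (1 − sin φ)/(1 + sin φ) = 0.2411.
γ' = 20.4 − 9.81 = 10.59 kN/m³.
Effective vertical stress at 3.3 m: σ'_v = 19.8×0.7 + 10.59×2.60 = 41.39 kPa.
σ'_h = K_a σ'_v = 0.2411 × 41.39 = 9.978 kPa; u = γ_w × 2.60 = 25.51 kPa.
Total σ_h = 9.978 + 25.51 = 35.48 kPa.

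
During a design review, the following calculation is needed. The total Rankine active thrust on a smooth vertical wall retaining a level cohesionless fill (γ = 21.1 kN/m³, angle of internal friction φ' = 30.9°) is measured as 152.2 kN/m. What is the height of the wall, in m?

K_a = 0.3214. P_a = ½ K_a γ H² ⇒ H = √(2P_a/(K_a γ)).
H = √(2×152.2/(0.3214×21.1)) = 6.700 m.

6.70 m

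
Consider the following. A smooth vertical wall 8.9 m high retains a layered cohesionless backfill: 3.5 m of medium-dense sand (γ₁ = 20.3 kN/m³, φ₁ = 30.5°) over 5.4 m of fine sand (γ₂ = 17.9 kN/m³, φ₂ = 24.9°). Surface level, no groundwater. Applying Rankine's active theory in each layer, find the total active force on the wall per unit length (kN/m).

303 kN/m

K_a1 = tan²(45°−30.5°/2) = 0.3267; K_a2 = tan²(45°−24.9°/2) = 0.4074.
Layer 1: σ at base = K_a1 γ₁ h₁ = 23.21 kPa; P₁ = ½×23.21×3.5 = 40.62.
Layer 2: σ_v at top = γ₁h₁ = 71.05; σ_h top = K_a2×71.05 = 28.95; σ_h base = K_a2×(71.05+17.9×5.4) = 68.33.
P₂ = ½(28.95+68.33)×5.4 = 262.6. Total P_a = 40.62+262.6 = 303.3 kN/m.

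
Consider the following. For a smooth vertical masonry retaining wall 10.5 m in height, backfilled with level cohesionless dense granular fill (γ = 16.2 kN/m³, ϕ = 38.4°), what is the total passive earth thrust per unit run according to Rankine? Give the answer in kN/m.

K_p = tan²(45° + φ/2) = 4.279.
P_p = ½ K_p γ H² = 0.5 × 4.279 × 16.2 × 10.5² = 3821 kN/m.

3820 kN/m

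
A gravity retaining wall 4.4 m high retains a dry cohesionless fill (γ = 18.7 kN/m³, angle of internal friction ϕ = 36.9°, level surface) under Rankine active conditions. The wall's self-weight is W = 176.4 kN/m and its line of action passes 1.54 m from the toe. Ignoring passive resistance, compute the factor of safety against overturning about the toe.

K_a = tan²(45° − 36.9°/2) = 0.2497.
P_a = ½K_aγH² = 0.5×0.2497×18.7×4.4² = 45.19 kN/m, acting at H/3 = 1.467 m above the base.
Overturning moment M_o = P_a × H/3 = 45.19 × 1.467 = 66.29.
Resisting moment M_r = W × 1.54 = 176.4 × 1.54 = 271.7.
FS_overturning = M_r/M_o = 271.7/66.29 = 4.098.

4.10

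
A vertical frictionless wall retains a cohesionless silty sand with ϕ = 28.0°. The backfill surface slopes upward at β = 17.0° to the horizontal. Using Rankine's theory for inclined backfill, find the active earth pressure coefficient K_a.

0.426

K_a = cos β · (cos β − √(cos²β − cos²φ)) / (cos β + √(cos²β − cos²φ)).
cos β = 0.9563, cos φ = 0.8829, √(cos²β − cos²φ) = 0.3673.
K_a = 0.9563 × (0.9563 − 0.3673)/(0.9563 + 0.3673) = 0.4255.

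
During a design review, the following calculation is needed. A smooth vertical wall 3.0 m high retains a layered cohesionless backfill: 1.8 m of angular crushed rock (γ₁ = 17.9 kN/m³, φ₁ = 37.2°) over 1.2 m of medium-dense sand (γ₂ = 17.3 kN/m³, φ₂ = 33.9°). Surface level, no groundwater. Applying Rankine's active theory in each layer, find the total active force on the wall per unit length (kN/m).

K_a1 = tan²(45°−37.2°/2) = 0.2464; K_a2 = tan²(45°−33.9°/2) = 0.2839.
Layer 1: σ at base = K_a1 γ₁ h₁ = 7.940 kPa; P₁ = ½×7.940×1.8 = 7.146.
Layer 2: σ_v at top = γ₁h₁ = 32.22; σ_h top = K_a2×32.22 = 9.147; σ_h base = K_a2×(32.22+17.3×1.2) = 15.04.
P₂ = ½(9.147+15.04)×1.2 = 14.51. Total P_a = 7.146+14.51 = 21.66 kN/m.

21.7 kN/m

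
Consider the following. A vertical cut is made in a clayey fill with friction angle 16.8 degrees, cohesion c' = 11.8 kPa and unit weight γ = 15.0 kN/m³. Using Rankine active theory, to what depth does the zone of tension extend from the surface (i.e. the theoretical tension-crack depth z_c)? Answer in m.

K_a = tan²(45° − 16.8°/2) = 0.5516; √K_a = 0.7427.
The active pressure is zero where K_a γ z = 2c√K_a, so z_c = 2c/(γ√K_a) = 2×11.8/(15.0×0.7427) = 2.118 m.

2.12 m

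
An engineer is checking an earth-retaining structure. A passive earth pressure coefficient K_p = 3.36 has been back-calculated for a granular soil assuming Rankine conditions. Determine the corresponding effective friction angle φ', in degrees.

K_p = (1+sin φ)/(1−sin φ) ⇒ sin φ = (K_p − 1)/(K_p + 1) = 0.5413.
φ = arcsin(0.5413) = 32.77°.

32.8°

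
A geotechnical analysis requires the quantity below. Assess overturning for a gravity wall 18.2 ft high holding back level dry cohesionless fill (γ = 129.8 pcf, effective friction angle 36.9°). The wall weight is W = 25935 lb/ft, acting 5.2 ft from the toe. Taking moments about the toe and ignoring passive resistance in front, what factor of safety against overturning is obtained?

K_a = tan²(45° − 36.9°/2) = 0.2497.
P_a = ½K_aγH² = 0.5×0.2497×129.8×18.2² = 5367 lb/ft, acting at H/3 = 6.067 ft above the base.
Overturning moment M_o = P_a × H/3 = 5367 × 6.067 = 32560.
Resisting moment M_r = W × 5.2 = 25935 × 5.2 = 134900.
FS_overturning = M_r/M_o = 134900/32560 = 4.142.

4.14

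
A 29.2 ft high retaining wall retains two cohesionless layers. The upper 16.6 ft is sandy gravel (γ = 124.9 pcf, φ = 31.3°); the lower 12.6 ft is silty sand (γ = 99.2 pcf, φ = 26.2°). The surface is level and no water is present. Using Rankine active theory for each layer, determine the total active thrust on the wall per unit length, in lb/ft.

K_a1 = tan²(45°−31.3°/2) = 0.3162; K_a2 = tan²(45°−26.2°/2) = 0.3874.
Layer 1: σ at base = K_a1 γ₁ h₁ = 655.6 psf; P₁ = ½×655.6×16.6 = 5441.
Layer 2: σ_v at top = γ₁h₁ = 2073; σ_h top = K_a2×2073 = 803.3; σ_h base = K_a2×(2073+99.2×12.6) = 1288.
P₂ = ½(803.3+1288)×12.6 = 13170. Total P_a = 5441+13170 = 18610 lb/ft.

18600 lb/ft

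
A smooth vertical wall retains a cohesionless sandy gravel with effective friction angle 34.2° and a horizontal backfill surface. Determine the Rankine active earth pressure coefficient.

K_a = tan²(45° − φ/2) = tan²(27.90°) = 0.2803.

0.280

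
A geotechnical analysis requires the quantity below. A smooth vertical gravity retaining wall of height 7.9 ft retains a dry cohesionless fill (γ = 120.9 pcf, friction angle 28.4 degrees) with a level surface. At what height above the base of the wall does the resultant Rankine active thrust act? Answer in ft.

2.63 ft

K_a = 0.3554.
The pressure distribution is triangular, so the resultant acts at H/3 above the base = 7.9/3 = 2.633 ft.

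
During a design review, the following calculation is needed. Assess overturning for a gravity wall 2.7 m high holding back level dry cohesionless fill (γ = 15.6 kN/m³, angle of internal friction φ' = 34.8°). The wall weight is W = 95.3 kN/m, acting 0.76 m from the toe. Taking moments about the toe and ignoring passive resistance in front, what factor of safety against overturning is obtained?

5.18

K_a = tan²(45° − 34.8°/2) = 0.2733.
P_a = ½K_aγH² = 0.5×0.2733×15.6×2.7² = 15.54 kN/m, acting at H/3 = 0.9000 m above the base.
Overturning moment M_o = P_a × H/3 = 15.54 × 0.9000 = 13.99.
Resisting moment M_r = W × 0.76 = 95.3 × 0.76 = 72.43.
FS_overturning = M_r/M_o = 72.43/13.99 = 5.178.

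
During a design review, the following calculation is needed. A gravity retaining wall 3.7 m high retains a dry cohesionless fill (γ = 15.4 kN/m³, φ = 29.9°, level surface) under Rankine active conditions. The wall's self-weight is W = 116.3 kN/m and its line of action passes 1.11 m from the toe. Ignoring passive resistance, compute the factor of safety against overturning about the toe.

K_a = tan²(45° − 29.9°/2) = 0.3347.
P_a = ½K_aγH² = 0.5×0.3347×15.4×3.7² = 35.28 kN/m, acting at H/3 = 1.233 m above the base.
Overturning moment M_o = P_a × H/3 = 35.28 × 1.233 = 43.51.
Resisting moment M_r = W × 1.11 = 116.3 × 1.11 = 129.1.
FS_overturning = M_r/M_o = 129.1/43.51 = 2.967.

2.97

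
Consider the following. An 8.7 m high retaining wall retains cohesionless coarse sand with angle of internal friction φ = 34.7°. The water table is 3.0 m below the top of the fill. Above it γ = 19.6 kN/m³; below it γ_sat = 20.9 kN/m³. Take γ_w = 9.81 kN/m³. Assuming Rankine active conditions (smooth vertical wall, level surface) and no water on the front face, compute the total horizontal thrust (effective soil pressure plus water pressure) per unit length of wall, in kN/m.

K_a = tan²(45° − φ/2) = 0.2745.
γ' = 20.9 − 9.81 = 11.09 kN/m³. Depth below WT = 5.7 m.
σ'_h at WT = K_a γ d_w = 16.14 kPa; at base = 16.14 + K_a γ' × 5.7 = 33.49 kPa.
P₁ (0–3.0 m) = ½×16.14×3.0 = 24.21. P₂ (3.0–8.7 m) = ½(16.14+33.49)×5.7 = 141.4.
P_w = ½ γ_w h₂² = 0.5×9.81×5.7² = 159.4. Total = 24.21+141.4+159.4 = 325.0 kN/m.

325 kN/m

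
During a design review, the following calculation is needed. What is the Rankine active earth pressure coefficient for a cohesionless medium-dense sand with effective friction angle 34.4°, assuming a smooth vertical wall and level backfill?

0.278

K_a = tan²(45° − φ/2) = tan²(27.80°) = 0.2780.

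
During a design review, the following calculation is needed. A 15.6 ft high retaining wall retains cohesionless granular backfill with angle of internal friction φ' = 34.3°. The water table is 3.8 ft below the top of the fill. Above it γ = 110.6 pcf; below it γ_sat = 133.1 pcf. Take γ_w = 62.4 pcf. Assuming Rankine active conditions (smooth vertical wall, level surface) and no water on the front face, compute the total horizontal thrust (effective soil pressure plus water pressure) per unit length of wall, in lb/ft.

K_a = tan²(45° − φ/2) = 0.2792.
γ' = 133.1 − 62.4 = 70.70 pcf. Depth below WT = 11.8 ft.
σ'_h at WT = K_a γ d_w = 117.3 psf; at base = 117.3 + K_a γ' × 11.8 = 350.2 psf.
P₁ (0–3.8 ft) = ½×117.3×3.8 = 222.9. P₂ (3.8–15.6 ft) = ½(117.3+350.2)×11.8 = 2759.
P_w = ½ γ_w h₂² = 0.5×62.4×11.8² = 4344. Total = 222.9+2759+4344 = 7326 lb/ft.

7330 lb/ft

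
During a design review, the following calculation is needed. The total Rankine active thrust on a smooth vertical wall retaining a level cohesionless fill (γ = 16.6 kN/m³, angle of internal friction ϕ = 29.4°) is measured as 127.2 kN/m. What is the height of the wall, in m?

6.70 m

K_a = 0.3415. P_a = ½ K_a γ H² ⇒ H = √(2P_a/(K_a γ)).
H = √(2×127.2/(0.3415×16.6)) = 6.699 m.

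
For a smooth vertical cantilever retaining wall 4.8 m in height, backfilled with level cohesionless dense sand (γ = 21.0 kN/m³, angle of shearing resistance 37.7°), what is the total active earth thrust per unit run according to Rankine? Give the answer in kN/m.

K_a = tan²(45° − φ/2) = 0.2411.
P_a = ½ K_a γ H² = 0.5 × 0.2411 × 21.0 × 4.8² = 58.32 kN/m.

58.3 kN/m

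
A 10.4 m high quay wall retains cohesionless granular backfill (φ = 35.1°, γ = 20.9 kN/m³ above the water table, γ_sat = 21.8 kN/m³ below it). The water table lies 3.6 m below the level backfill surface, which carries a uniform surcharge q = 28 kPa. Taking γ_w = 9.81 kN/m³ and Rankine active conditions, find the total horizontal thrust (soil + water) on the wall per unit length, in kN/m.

K_a = tan²(45° − φ/2) = 0.2698.
γ' = 21.8 − 9.81 = 11.99 kN/m³. h₂ = H − d_w = 6.8 m.
σ'_h: at surface K_a·q = 7.555; at WT K_a(q+γd_w) = 27.86; at base K_a(q+γd_w+γ'h₂) = 49.86 kPa.
P₁ = ½(7.555+27.86)×3.6 = 63.74; P₂ = ½(27.86+49.86)×6.8 = 264.2; P_w = ½γ_w h₂² = 226.8.
Total = 63.74+264.2+226.8 = 554.8 kN/m.

555 kN/m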